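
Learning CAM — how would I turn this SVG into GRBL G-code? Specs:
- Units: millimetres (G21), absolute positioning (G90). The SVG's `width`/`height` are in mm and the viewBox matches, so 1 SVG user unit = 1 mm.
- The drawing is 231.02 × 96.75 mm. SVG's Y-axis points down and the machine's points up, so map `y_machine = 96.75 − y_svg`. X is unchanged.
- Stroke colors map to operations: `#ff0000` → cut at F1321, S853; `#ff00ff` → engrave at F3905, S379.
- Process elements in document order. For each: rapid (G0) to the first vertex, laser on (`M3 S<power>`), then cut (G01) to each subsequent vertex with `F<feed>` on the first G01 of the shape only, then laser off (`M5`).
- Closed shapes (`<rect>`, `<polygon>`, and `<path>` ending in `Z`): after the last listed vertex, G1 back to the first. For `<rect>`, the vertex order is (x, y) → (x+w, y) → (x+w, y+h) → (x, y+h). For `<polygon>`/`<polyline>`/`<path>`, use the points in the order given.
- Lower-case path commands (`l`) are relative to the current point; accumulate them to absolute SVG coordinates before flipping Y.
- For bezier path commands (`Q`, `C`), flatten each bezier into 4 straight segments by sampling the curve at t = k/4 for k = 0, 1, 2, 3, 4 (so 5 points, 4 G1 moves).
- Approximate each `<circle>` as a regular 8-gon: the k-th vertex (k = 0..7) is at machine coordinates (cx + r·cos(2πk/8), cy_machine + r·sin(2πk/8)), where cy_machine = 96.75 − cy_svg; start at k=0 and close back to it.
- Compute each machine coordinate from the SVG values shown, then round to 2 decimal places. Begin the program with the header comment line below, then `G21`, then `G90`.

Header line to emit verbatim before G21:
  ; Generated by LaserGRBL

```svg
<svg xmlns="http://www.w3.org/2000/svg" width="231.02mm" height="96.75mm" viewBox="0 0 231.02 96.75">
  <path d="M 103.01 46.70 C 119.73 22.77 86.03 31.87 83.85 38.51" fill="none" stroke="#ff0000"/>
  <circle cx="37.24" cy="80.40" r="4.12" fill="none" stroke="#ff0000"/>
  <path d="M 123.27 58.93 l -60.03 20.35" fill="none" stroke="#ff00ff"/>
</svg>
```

Since the viewBox matches the mm dimensions, user units are millimetres directly. The only transform is the Y-flip y_m = 96.75 − y_svg.

Shape 1 is a cubic bezier drawn with `<path>`. Its stroke #ff0000 means cut at S853, F1321. After flipping Y the toolpath is (103.01,50.05) → (107.38,62.36) → (100.52,65.61) → (90.11,63.13) → (83.85,58.24).

Shape 2 is a circle drawn with `<circle>`. Its stroke #ff0000 means cut at S853, F1321. After flipping Y the toolpath is (41.36,16.35) → (40.15,19.26) → (37.24,20.47) → (34.33,19.26) → (33.12,16.35) → (34.33,13.44) → (37.24,12.23) → (40.15,13.44) → (41.36,16.35), returning to the start.

Shape 3 is a line segment drawn with `<path>`. Its stroke #ff00ff means engrave at S379, F3905. After flipping Y the toolpath is (123.27,37.82) → (63.24,17.47).

; Generated by LaserGRBL
G21
G90
G0 X103.01 Y50.05
M3 S853
G01 X107.38 Y62.36 F1321
G01 X100.52 Y65.61
G01 X90.11 Y63.13
G01 X83.85 Y58.24
M5
G0 X41.36 Y16.35
M3 S853
G01 X40.15 Y19.26 F1321
G01 X37.24 Y20.47
G01 X34.33 Y19.26
G01 X33.12 Y16.35
G01 X34.33 Y13.44
G01 X37.24 Y12.23
G01 X40.15 Y13.44
G01 X41.36 Y16.35
M5
G0 X123.27 Y37.82
M3 S379
G01 X63.24 Y17.47 F3905
M5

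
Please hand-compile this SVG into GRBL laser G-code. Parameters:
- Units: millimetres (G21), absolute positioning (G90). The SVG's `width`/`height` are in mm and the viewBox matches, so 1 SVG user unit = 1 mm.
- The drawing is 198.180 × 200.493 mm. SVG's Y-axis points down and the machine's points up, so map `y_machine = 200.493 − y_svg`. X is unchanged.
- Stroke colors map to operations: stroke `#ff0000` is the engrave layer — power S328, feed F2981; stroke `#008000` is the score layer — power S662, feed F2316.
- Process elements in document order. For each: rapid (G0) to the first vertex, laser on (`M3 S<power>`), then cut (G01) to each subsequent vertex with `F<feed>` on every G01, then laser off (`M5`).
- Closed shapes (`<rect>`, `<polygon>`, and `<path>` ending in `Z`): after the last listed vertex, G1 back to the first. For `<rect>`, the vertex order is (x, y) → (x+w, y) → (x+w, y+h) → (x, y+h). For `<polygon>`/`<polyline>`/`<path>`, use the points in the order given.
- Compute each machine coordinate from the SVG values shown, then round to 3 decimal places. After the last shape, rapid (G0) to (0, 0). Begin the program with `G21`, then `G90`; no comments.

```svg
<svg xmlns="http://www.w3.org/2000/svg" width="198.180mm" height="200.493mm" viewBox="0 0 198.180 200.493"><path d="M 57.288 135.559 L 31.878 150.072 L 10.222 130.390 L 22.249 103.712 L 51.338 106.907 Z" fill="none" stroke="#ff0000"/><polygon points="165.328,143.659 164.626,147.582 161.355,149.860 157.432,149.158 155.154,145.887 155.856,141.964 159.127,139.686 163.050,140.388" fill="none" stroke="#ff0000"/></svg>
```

G21
G90
G0 X57.288 Y64.934
M3 S328
G01 X31.878 Y50.421 F2981
G01 X10.222 Y70.103 F2981
G01 X22.249 Y96.781 F2981
G01 X51.338 Y93.586 F2981
G01 X57.288 Y64.934 F2981
M5
G0 X165.328 Y56.834
M3 S328
G01 X164.626 Y52.911 F2981
G01 X161.355 Y50.633 F2981
G01 X157.432 Y51.335 F2981
G01 X155.154 Y54.606 F2981
G01 X155.856 Y58.529 F2981
G01 X159.127 Y60.807 F2981
G01 X163.050 Y60.105 F2981
G01 X165.328 Y56.834 F2981
M5
G0 X0.000 Y0.000

Since the viewBox matches the mm dimensions, user units are millimetres directly. The only transform is the Y-flip y_m = 200.493 − y_svg.

Shape 1 is a regular polygon drawn with `<path>`. Its stroke #ff0000 means engrave at S328, F2981. After flipping Y the toolpath is (57.288,64.934) → (31.878,50.421) → (10.222,70.103) → (22.249,96.781) → (51.338,93.586) → (57.288,64.934), returning to the start.

Shape 2 is a regular polygon drawn with `<polygon>`. Its stroke #ff0000 means engrave at S328, F2981. After flipping Y the toolpath is (165.328,56.834) → (164.626,52.911) → (161.355,50.633) → (157.432,51.335) → (155.154,54.606) → (155.856,58.529) → (159.127,60.807) → (163.050,60.105) → (165.328,56.834), returning to the start.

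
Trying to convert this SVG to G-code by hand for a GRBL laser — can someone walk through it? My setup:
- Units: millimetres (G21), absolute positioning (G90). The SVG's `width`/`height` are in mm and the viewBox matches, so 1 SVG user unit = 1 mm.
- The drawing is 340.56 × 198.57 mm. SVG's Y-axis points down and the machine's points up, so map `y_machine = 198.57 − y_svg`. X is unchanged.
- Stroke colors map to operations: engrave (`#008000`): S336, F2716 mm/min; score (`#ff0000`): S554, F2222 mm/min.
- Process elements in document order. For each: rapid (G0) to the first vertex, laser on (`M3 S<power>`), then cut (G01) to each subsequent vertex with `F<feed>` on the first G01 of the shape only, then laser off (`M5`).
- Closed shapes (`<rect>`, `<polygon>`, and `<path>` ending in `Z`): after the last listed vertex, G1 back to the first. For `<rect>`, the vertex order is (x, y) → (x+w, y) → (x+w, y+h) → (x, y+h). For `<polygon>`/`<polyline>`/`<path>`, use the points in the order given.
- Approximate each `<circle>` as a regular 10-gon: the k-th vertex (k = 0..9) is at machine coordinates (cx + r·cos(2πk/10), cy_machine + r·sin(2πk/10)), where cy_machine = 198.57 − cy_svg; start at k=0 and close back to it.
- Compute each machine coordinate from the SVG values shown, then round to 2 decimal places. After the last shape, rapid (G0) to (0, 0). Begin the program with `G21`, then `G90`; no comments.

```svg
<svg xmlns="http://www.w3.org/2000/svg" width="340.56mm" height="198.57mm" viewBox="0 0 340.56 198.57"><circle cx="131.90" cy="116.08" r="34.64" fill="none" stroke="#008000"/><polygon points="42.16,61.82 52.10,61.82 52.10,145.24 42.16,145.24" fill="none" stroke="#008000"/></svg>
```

Since the viewBox matches the mm dimensions, user units are millimetres directly. The only transform is the Y-flip y_m = 198.57 − y_svg.

Shape 1 is a circle drawn with `<circle>`. Its stroke #008000 means engrave at S336, F2716. After flipping Y the toolpath is (166.54,82.49) → (159.92,102.85) → (142.60,115.43) → (121.20,115.43) → (103.88,102.85) → (97.26,82.49) → (103.88,62.13) → (121.20,49.55) → (142.60,49.55) → (159.92,62.13) → (166.54,82.49), returning to the start.

Shape 2 is a rectangle drawn with `<polygon>`. Its stroke #008000 means engrave at S336, F2716. After flipping Y the toolpath is (42.16,136.75) → (52.10,136.75) → (52.10,53.33) → (42.16,53.33) → (42.16,136.75), returning to the start.

G21
G90
G0 X166.54 Y82.49
M3 S336
G01 X159.92 Y102.85 F2716
G01 X142.60 Y115.43
G01 X121.20 Y115.43
G01 X103.88 Y102.85
G01 X97.26 Y82.49
G01 X103.88 Y62.13
G01 X121.20 Y49.55
G01 X142.60 Y49.55
G01 X159.92 Y62.13
G01 X166.54 Y82.49
M5
G0 X42.16 Y136.75
M3 S336
G01 X52.10 Y136.75 F2716
G01 X52.10 Y53.33
G01 X42.16 Y53.33
G01 X42.16 Y136.75
M5
G0 X0.00 Y0.00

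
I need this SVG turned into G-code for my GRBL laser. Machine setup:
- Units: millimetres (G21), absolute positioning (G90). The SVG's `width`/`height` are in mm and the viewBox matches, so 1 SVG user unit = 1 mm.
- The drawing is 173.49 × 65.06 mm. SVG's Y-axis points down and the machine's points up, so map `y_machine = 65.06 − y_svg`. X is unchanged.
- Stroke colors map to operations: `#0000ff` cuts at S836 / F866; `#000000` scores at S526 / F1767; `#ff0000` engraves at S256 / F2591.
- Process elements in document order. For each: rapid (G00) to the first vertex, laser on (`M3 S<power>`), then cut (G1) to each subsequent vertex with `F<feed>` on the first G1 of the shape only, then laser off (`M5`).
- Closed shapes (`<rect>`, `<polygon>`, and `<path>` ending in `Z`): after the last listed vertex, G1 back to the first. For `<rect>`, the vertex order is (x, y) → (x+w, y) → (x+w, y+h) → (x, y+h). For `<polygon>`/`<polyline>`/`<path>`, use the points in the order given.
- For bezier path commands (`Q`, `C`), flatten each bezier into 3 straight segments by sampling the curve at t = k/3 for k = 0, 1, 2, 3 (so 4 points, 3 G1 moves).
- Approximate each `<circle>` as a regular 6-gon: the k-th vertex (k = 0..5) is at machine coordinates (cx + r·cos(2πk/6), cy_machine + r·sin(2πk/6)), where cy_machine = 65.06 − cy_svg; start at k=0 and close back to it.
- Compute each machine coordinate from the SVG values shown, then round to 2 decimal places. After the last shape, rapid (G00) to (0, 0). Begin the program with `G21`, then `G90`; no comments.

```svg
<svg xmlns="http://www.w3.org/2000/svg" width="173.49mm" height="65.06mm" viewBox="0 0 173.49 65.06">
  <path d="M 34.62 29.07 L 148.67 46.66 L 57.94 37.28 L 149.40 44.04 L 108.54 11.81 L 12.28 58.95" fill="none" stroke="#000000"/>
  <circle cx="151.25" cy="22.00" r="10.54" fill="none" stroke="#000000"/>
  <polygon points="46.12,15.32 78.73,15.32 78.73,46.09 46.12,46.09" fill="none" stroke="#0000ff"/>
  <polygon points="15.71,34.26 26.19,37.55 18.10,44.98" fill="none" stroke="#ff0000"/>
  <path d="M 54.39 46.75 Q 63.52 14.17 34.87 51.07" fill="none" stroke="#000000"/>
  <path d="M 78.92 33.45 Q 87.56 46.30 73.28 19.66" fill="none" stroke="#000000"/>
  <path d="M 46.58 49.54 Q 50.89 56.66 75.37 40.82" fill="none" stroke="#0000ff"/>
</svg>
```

viewBox `0 0 173.49 65.06` with mm width/height → 1 unit = 1 mm. Flip: y_m = 65.06 − y_svg.

**Shape 1** — `<path>` open polyline, stroke `#000000` → score (S526, F1767). Machine vertices: (34.62,35.99) → (148.67,18.40) → (57.94,27.78) → (149.40,21.02) → (108.54,53.25) → (12.28,6.11). Open path.

**Shape 2** — `<circle>` circle, stroke `#000000` → score (S526, F1767). Machine vertices: (161.79,43.06) → (156.52,52.19) → (145.98,52.19) → (140.71,43.06) → (145.98,33.93) → (156.52,33.93) → (161.79,43.06). Closed: final G1 returns to the first vertex.

**Shape 3** — `<polygon>` rectangle, stroke `#0000ff` → cut (S836, F866). Machine vertices: (46.12,49.74) → (78.73,49.74) → (78.73,18.97) → (46.12,18.97) → (46.12,49.74). Closed: final G1 returns to the first vertex.

**Shape 4** — `<polygon>` regular polygon, stroke `#ff0000` → engrave (S256, F2591). Machine vertices: (15.71,30.80) → (26.19,27.51) → (18.10,20.08) → (15.71,30.80). Closed: final G1 returns to the first vertex.

**Shape 5** — `<path>` quadratic bezier, stroke `#000000` → score (S526, F1767). Control points (SVG): P0=(54.39,46.75), P1=(63.52,14.17), P2=(34.87,51.07); sampled at t=k/3. Machine vertices: (54.39,18.31) → (56.28,32.31) → (49.77,30.87) → (34.87,13.99). Open path.

**Shape 6** — `<path>` quadratic bezier, stroke `#000000` → score (S526, F1767). Control points (SVG): P0=(78.92,33.45), P1=(87.56,46.30), P2=(73.28,19.66); sampled at t=k/3. Machine vertices: (78.92,31.61) → (82.13,27.43) → (80.25,32.03) → (73.28,45.40). Open path.

**Shape 7** — `<path>` quadratic bezier, stroke `#0000ff` → cut (S836, F866). Control points (SVG): P0=(46.58,49.54), P1=(50.89,56.66), P2=(75.37,40.82); sampled at t=k/3. Machine vertices: (46.58,15.52) → (51.69,13.32) → (61.29,16.23) → (75.37,24.24). Open path.

G21
G90
G00 X34.62 Y35.99
M3 S526
G1 X148.67 Y18.40 F1767
G1 X57.94 Y27.78
G1 X149.40 Y21.02
G1 X108.54 Y53.25
G1 X12.28 Y6.11
M5
G00 X161.79 Y43.06
M3 S526
G1 X156.52 Y52.19 F1767
G1 X145.98 Y52.19
G1 X140.71 Y43.06
G1 X145.98 Y33.93
G1 X156.52 Y33.93
G1 X161.79 Y43.06
M5
G00 X46.12 Y49.74
M3 S836
G1 X78.73 Y49.74 F866
G1 X78.73 Y18.97
G1 X46.12 Y18.97
G1 X46.12 Y49.74
M5
G00 X15.71 Y30.80
M3 S256
G1 X26.19 Y27.51 F2591
G1 X18.10 Y20.08
G1 X15.71 Y30.80
M5
G00 X54.39 Y18.31
M3 S526
G1 X56.28 Y32.31 F1767
G1 X49.77 Y30.87
G1 X34.87 Y13.99
M5
G00 X78.92 Y31.61
M3 S526
G1 X82.13 Y27.43 F1767
G1 X80.25 Y32.03
G1 X73.28 Y45.40
M5
G00 X46.58 Y15.52
M3 S836
G1 X51.69 Y13.32 F866
G1 X61.29 Y16.23
G1 X75.37 Y24.24
M5
G00 X0.00 Y0.00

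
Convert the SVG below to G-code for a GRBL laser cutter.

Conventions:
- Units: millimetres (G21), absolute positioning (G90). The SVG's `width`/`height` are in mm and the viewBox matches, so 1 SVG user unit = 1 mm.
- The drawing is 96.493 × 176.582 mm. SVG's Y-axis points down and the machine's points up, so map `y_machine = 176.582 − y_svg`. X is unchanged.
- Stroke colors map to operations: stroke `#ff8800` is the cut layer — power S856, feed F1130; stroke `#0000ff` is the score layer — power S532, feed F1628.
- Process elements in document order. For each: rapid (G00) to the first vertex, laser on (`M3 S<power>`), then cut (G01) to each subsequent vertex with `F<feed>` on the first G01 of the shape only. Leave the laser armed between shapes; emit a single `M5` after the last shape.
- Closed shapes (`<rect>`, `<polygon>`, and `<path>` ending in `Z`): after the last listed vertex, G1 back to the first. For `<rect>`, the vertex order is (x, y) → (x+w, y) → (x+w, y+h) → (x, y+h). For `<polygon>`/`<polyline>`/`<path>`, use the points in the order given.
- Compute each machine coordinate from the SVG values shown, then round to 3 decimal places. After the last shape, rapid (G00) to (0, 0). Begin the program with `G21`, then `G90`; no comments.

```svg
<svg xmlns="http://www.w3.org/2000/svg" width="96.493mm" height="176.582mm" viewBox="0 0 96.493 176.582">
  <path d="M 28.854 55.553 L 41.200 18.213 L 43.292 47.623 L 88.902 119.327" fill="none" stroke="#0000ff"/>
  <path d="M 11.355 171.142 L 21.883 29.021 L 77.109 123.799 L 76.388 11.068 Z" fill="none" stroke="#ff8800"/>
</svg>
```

Since the viewBox matches the mm dimensions, user units are millimetres directly. The only transform is the Y-flip y_m = 176.582 − y_svg.

Shape 1 is a open polyline drawn with `<path>`. Its stroke #0000ff means score at S532, F1628. After flipping Y the toolpath is (28.854,121.029) → (41.200,158.369) → (43.292,128.959) → (88.902,57.255).

Shape 2 is a closed polygon drawn with `<path>`. Its stroke #ff8800 means cut at S856, F1130. After flipping Y the toolpath is (11.355,5.440) → (21.883,147.561) → (77.109,52.783) → (76.388,165.514) → (11.355,5.440), returning to the start.

G21
G90
G00 X28.854 Y121.029
M3 S532
G01 X41.200 Y158.369 F1628
G01 X43.292 Y128.959
G01 X88.902 Y57.255
G00 X11.355 Y5.440
M3 S856
G01 X21.883 Y147.561 F1130
G01 X77.109 Y52.783
G01 X76.388 Y165.514
G01 X11.355 Y5.440
M5
G00 X0.000 Y0.000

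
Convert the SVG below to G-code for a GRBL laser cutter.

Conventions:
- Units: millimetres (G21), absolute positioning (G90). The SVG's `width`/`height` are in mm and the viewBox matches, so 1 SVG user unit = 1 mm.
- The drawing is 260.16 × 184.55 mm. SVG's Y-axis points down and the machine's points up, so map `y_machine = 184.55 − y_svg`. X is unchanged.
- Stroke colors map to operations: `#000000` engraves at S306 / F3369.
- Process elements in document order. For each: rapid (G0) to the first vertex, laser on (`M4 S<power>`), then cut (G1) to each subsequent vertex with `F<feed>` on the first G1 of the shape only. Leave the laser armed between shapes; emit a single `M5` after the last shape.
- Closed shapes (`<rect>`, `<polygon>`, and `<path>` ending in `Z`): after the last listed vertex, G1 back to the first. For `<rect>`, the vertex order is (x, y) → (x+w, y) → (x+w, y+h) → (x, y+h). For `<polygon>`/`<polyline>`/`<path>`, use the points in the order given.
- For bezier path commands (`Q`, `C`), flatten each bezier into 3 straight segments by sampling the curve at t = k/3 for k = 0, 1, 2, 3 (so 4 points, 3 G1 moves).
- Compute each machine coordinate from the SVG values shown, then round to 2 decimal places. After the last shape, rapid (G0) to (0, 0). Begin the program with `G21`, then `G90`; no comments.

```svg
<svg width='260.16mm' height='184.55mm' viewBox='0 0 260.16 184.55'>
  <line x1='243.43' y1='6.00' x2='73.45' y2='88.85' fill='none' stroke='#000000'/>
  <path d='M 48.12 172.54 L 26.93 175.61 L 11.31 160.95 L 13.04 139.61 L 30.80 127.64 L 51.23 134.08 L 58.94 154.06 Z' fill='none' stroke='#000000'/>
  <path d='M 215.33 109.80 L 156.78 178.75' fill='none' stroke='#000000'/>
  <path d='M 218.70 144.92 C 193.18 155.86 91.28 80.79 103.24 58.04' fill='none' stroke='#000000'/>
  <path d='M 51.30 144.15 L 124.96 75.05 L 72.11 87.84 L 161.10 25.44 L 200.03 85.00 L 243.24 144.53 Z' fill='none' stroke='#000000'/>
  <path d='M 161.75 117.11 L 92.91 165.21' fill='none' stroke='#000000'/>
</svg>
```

Since the viewBox matches the mm dimensions, user units are millimetres directly. The only transform is the Y-flip y_m = 184.55 − y_svg.

Shape 1 is a line segment drawn with `<line>`. Its stroke #000000 means engrave at S306, F3369. After flipping Y the toolpath is (243.43,178.55) → (73.45,95.70).

Shape 2 is a regular polygon drawn with `<path>`. Its stroke #000000 means engrave at S306, F3369. After flipping Y the toolpath is (48.12,12.01) → (26.93,8.94) → (11.31,23.60) → (13.04,44.94) → (30.80,56.91) → (51.23,50.47) → (58.94,30.49) → (48.12,12.01), returning to the start.

Shape 3 is a line segment drawn with `<path>`. Its stroke #000000 means engrave at S306, F3369. After flipping Y the toolpath is (215.33,74.75) → (156.78,5.80).

Shape 4 is a cubic bezier drawn with `<path>`. Its stroke #000000 means engrave at S306, F3369. After flipping Y the toolpath is (218.70,39.63) → (174.77,52.24) → (122.19,91.44) → (103.24,126.51).

Shape 5 is a closed polygon drawn with `<path>`. Its stroke #000000 means engrave at S306, F3369. After flipping Y the toolpath is (51.30,40.40) → (124.96,109.50) → (72.11,96.71) → (161.10,159.11) → (200.03,99.55) → (243.24,40.02) → (51.30,40.40), returning to the start.

Shape 6 is a line segment drawn with `<path>`. Its stroke #000000 means engrave at S306, F3369. After flipping Y the toolpath is (161.75,67.44) → (92.91,19.34).

G21
G90
G0 X243.43 Y178.55
M4 S306
G1 X73.45 Y95.70 F3369
G0 X48.12 Y12.01
M4 S306
G1 X26.93 Y8.94 F3369
G1 X11.31 Y23.60
G1 X13.04 Y44.94
G1 X30.80 Y56.91
G1 X51.23 Y50.47
G1 X58.94 Y30.49
G1 X48.12 Y12.01
G0 X215.33 Y74.75
M4 S306
G1 X156.78 Y5.80 F3369
G0 X218.70 Y39.63
M4 S306
G1 X174.77 Y52.24 F3369
G1 X122.19 Y91.44
G1 X103.24 Y126.51
G0 X51.30 Y40.40
M4 S306
G1 X124.96 Y109.50 F3369
G1 X72.11 Y96.71
G1 X161.10 Y159.11
G1 X200.03 Y99.55
G1 X243.24 Y40.02
G1 X51.30 Y40.40
G0 X161.75 Y67.44
M4 S306
G1 X92.91 Y19.34 F3369
M5
G0 X0.00 Y0.00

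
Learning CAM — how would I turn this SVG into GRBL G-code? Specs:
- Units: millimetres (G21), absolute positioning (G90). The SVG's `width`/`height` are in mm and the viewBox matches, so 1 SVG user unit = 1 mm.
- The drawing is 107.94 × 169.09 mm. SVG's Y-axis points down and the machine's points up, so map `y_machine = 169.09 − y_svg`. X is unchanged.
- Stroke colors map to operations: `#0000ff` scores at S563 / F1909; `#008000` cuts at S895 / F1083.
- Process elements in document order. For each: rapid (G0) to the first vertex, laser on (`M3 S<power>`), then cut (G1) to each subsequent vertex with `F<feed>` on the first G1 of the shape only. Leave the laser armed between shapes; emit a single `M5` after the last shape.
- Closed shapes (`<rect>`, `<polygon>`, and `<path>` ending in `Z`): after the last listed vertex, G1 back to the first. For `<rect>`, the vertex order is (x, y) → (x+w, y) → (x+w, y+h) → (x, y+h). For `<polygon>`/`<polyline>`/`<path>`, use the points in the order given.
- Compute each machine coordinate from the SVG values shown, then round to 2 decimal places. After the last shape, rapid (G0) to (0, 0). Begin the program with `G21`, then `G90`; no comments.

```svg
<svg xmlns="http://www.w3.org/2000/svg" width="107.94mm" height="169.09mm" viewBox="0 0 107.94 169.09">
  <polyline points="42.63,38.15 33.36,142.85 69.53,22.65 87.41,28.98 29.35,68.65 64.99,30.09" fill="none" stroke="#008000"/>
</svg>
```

viewBox `0 0 107.94 169.09` with mm width/height → 1 unit = 1 mm. Flip: y_m = 169.09 − y_svg.

**Shape 1** — `<polyline>` open polyline, stroke `#008000` → cut (S895, F1083). Machine vertices: (42.63,130.94) → (33.36,26.24) → (69.53,146.44) → (87.41,140.11) → (29.35,100.44) → (64.99,139.00). Open path.

G21
G90
G0 X42.63 Y130.94
M3 S895
G1 X33.36 Y26.24 F1083
G1 X69.53 Y146.44
G1 X87.41 Y140.11
G1 X29.35 Y100.44
G1 X64.99 Y139.00
M5
G0 X0.00 Y0.00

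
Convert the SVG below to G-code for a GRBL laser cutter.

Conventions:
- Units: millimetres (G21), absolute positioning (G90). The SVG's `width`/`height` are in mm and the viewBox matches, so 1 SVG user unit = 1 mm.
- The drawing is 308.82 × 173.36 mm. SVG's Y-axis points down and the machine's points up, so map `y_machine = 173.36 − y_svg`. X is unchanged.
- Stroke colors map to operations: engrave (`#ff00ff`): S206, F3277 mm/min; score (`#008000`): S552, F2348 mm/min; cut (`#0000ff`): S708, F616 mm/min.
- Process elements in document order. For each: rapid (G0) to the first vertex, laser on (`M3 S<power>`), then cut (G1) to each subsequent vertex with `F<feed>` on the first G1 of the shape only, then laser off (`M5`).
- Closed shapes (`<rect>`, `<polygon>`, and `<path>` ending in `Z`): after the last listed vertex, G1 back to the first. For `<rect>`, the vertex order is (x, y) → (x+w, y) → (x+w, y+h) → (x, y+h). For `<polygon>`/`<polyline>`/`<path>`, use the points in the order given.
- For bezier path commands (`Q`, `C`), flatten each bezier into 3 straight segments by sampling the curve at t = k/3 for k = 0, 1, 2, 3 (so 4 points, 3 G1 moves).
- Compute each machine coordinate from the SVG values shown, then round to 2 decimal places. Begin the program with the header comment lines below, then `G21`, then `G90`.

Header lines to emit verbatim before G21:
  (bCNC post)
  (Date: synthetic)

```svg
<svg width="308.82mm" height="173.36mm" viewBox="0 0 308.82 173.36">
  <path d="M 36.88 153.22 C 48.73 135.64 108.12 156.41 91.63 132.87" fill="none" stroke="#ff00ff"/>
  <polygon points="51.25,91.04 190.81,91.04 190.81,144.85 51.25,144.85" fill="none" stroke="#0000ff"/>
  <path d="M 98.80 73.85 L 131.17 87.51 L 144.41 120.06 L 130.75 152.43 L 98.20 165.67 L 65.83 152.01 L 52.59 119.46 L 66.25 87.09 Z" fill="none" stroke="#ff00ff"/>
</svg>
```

viewBox `0 0 308.82 173.36` with mm width/height → 1 unit = 1 mm. Flip: y_m = 173.36 − y_svg.

**Shape 1** — `<path>` cubic bezier, stroke `#ff00ff` → engrave (S206, F3277). Control points (SVG): P0=(36.88,153.22), P1=(48.73,135.64), P2=(108.12,156.41), P3=(91.63,132.87); sampled at t=k/3. Machine vertices: (36.88,20.14) → (60.01,28.00) → (87.40,28.66) → (91.63,40.49). Open path.

**Shape 2** — `<polygon>` rectangle, stroke `#0000ff` → cut (S708, F616). Machine vertices: (51.25,82.32) → (190.81,82.32) → (190.81,28.51) → (51.25,28.51) → (51.25,82.32). Closed: final G1 returns to the first vertex.

**Shape 3** — `<path>` regular polygon, stroke `#ff00ff` → engrave (S206, F3277). Machine vertices: (98.80,99.51) → (131.17,85.85) → (144.41,53.30) → (130.75,20.93) → (98.20,7.69) → (65.83,21.35) → (52.59,53.90) → (66.25,86.27) → (98.80,99.51). Closed: final G1 returns to the first vertex.

(bCNC post)
(Date: synthetic)
G21
G90
G0 X36.88 Y20.14
M3 S206
G1 X60.01 Y28.00 F3277
G1 X87.40 Y28.66
G1 X91.63 Y40.49
M5
G0 X51.25 Y82.32
M3 S708
G1 X190.81 Y82.32 F616
G1 X190.81 Y28.51
G1 X51.25 Y28.51
G1 X51.25 Y82.32
M5
G0 X98.80 Y99.51
M3 S206
G1 X131.17 Y85.85 F3277
G1 X144.41 Y53.30
G1 X130.75 Y20.93
G1 X98.20 Y7.69
G1 X65.83 Y21.35
G1 X52.59 Y53.90
G1 X66.25 Y86.27
G1 X98.80 Y99.51
M5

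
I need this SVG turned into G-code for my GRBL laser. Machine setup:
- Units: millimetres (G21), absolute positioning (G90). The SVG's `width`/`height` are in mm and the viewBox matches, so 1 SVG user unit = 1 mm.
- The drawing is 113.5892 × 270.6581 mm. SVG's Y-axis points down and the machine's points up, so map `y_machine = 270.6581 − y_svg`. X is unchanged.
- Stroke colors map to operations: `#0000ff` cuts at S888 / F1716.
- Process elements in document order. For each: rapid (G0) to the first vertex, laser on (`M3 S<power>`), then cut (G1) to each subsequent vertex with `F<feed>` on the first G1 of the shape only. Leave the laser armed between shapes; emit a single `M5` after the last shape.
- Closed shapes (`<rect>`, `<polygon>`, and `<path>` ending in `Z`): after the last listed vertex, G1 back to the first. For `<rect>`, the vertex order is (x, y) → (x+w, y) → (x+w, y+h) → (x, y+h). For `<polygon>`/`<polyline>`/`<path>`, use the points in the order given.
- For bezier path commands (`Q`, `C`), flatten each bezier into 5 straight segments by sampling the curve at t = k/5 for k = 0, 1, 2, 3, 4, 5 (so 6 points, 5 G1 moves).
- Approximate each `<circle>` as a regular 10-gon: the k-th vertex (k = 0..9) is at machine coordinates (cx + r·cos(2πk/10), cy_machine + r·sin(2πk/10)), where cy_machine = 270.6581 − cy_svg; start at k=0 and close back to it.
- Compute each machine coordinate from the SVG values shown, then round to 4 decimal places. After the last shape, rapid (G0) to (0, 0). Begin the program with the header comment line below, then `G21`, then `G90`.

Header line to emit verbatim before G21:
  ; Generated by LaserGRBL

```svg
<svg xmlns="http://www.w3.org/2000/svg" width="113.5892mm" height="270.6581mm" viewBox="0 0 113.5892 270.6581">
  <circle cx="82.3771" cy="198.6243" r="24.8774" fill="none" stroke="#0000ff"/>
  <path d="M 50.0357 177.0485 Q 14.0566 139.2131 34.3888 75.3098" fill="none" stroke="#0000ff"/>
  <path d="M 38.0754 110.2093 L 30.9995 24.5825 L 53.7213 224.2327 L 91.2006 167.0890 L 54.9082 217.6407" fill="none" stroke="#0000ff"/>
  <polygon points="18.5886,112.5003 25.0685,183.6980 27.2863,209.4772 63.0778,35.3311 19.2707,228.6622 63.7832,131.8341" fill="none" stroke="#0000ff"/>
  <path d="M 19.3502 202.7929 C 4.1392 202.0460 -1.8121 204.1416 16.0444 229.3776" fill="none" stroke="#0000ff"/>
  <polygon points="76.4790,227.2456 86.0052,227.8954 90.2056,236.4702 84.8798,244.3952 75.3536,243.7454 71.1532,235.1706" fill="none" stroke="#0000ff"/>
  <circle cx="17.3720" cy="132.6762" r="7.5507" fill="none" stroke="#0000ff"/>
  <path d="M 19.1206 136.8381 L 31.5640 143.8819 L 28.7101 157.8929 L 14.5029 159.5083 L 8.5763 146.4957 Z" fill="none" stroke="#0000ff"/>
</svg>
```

1 u = 1 mm; y_m = 270.6581 − y.

[1] `<circle>` circle, #0000ff→cut S888 F1716: (107.2545,72.0338) → (102.5033,86.6564) → (90.0646,95.6936) → (74.6896,95.6936) → (62.2509,86.6564) → (57.4997,72.0338) → (62.2509,57.4112) → (74.6896,48.3740) → (90.0646,48.3740) → (102.5033,57.4112) → (107.2545,72.0338) (closed)

[2] `<path>` quadratic bezier, #0000ff→cut S888 F1716: (50.0357,93.6096) → (37.8965,109.7865) → (30.2622,128.0488) → (27.1328,148.3965) → (28.5084,170.8297) → (34.3888,195.3483)

[3] `<path>` open polyline, #0000ff→cut S888 F1716: (38.0754,160.4488) → (30.9995,246.0756) → (53.7213,46.4254) → (91.2006,103.5691) → (54.9082,53.0174)

[4] `<polygon>` closed polygon, #0000ff→cut S888 F1716: (18.5886,158.1578) → (25.0685,86.9601) → (27.2863,61.1809) → (63.0778,235.3270) → (19.2707,41.9959) → (63.7832,138.8240) → (18.5886,158.1578) (closed)

[5] `<path>` cubic bezier, #0000ff→cut S888 F1716: (19.3502,67.8652) → (11.4511,67.8099) → (6.4727,66.0980) → (5.1133,61.7554) → (8.0711,53.8076) → (16.0444,41.2805)

[6] `<polygon>` regular polygon, #0000ff→cut S888 F1716: (76.4790,43.4125) → (86.0052,42.7627) → (90.2056,34.1879) → (84.8798,26.2629) → (75.3536,26.9127) → (71.1532,35.4875) → (76.4790,43.4125) (closed)

[7] `<circle>` circle, #0000ff→cut S888 F1716: (24.9227,137.9819) → (23.4806,142.4201) → (19.7053,145.1630) → (15.0387,145.1630) → (11.2634,142.4201) → (9.8213,137.9819) → (11.2634,133.5437) → (15.0387,130.8008) → (19.7053,130.8008) → (23.4806,133.5437) → (24.9227,137.9819) (closed)

[8] `<path>` regular polygon, #0000ff→cut S888 F1716: (19.1206,133.8200) → (31.5640,126.7762) → (28.7101,112.7652) → (14.5029,111.1498) → (8.5763,124.1624) → (19.1206,133.8200) (closed)

; Generated by LaserGRBL
G21
G90
G0 X107.2545 Y72.0338
M3 S888
G1 X102.5033 Y86.6564 F1716
G1 X90.0646 Y95.6936
G1 X74.6896 Y95.6936
G1 X62.2509 Y86.6564
G1 X57.4997 Y72.0338
G1 X62.2509 Y57.4112
G1 X74.6896 Y48.3740
G1 X90.0646 Y48.3740
G1 X102.5033 Y57.4112
G1 X107.2545 Y72.0338
G0 X50.0357 Y93.6096
M3 S888
G1 X37.8965 Y109.7865 F1716
G1 X30.2622 Y128.0488
G1 X27.1328 Y148.3965
G1 X28.5084 Y170.8297
G1 X34.3888 Y195.3483
G0 X38.0754 Y160.4488
M3 S888
G1 X30.9995 Y246.0756 F1716
G1 X53.7213 Y46.4254
G1 X91.2006 Y103.5691
G1 X54.9082 Y53.0174
G0 X18.5886 Y158.1578
M3 S888
G1 X25.0685 Y86.9601 F1716
G1 X27.2863 Y61.1809
G1 X63.0778 Y235.3270
G1 X19.2707 Y41.9959
G1 X63.7832 Y138.8240
G1 X18.5886 Y158.1578
G0 X19.3502 Y67.8652
M3 S888
G1 X11.4511 Y67.8099 F1716
G1 X6.4727 Y66.0980
G1 X5.1133 Y61.7554
G1 X8.0711 Y53.8076
G1 X16.0444 Y41.2805
G0 X76.4790 Y43.4125
M3 S888
G1 X86.0052 Y42.7627 F1716
G1 X90.2056 Y34.1879
G1 X84.8798 Y26.2629
G1 X75.3536 Y26.9127
G1 X71.1532 Y35.4875
G1 X76.4790 Y43.4125
G0 X24.9227 Y137.9819
M3 S888
G1 X23.4806 Y142.4201 F1716
G1 X19.7053 Y145.1630
G1 X15.0387 Y145.1630
G1 X11.2634 Y142.4201
G1 X9.8213 Y137.9819
G1 X11.2634 Y133.5437
G1 X15.0387 Y130.8008
G1 X19.7053 Y130.8008
G1 X23.4806 Y133.5437
G1 X24.9227 Y137.9819
G0 X19.1206 Y133.8200
M3 S888
G1 X31.5640 Y126.7762 F1716
G1 X28.7101 Y112.7652
G1 X14.5029 Y111.1498
G1 X8.5763 Y124.1624
G1 X19.1206 Y133.8200
M5
G0 X0.0000 Y0.0000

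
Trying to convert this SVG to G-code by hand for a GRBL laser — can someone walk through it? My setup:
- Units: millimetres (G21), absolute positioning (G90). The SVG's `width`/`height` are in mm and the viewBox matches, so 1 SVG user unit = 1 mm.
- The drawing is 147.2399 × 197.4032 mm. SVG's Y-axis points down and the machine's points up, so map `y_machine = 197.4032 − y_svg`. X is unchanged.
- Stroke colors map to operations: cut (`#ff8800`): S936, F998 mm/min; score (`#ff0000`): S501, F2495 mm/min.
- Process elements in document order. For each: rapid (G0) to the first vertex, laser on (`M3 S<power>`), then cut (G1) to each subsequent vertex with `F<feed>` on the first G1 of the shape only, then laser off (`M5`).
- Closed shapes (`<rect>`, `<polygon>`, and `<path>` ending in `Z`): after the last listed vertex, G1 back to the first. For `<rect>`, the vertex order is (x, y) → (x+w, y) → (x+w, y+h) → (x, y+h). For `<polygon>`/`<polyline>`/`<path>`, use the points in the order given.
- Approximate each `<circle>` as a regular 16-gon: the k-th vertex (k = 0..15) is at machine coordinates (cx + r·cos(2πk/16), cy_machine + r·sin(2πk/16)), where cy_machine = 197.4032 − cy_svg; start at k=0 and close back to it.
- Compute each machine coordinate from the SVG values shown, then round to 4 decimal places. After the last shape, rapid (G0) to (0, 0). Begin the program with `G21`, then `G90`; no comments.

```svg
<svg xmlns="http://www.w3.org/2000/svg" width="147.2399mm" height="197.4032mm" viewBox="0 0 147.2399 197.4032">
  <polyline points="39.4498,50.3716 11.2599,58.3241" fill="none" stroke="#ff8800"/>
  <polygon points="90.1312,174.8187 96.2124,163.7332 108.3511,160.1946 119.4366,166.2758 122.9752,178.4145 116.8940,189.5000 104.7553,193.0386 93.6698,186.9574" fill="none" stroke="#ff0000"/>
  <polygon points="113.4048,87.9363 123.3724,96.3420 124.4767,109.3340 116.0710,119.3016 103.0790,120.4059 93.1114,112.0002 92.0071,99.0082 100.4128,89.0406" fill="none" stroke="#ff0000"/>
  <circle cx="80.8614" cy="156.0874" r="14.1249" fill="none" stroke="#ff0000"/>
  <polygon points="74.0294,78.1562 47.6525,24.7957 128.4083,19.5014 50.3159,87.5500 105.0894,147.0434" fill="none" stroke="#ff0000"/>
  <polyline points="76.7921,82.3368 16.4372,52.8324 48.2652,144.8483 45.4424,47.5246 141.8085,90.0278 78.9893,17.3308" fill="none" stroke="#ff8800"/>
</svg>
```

viewBox `0 0 147.2399 197.4032` with mm width/height → 1 unit = 1 mm. Flip: y_m = 197.4032 − y_svg.

**Shape 1** — `<polyline>` line segment, stroke `#ff8800` → cut (S936, F998). Machine vertices: (39.4498,147.0316) → (11.2599,139.0791). Open path.

**Shape 2** — `<polygon>` regular polygon, stroke `#ff0000` → score (S501, F2495). Machine vertices: (90.1312,22.5845) → (96.2124,33.6700) → (108.3511,37.2086) → (119.4366,31.1274) → (122.9752,18.9887) → (116.8940,7.9032) → (104.7553,4.3646) → (93.6698,10.4458) → (90.1312,22.5845). Closed: final G1 returns to the first vertex.

**Shape 3** — `<polygon>` regular polygon, stroke `#ff0000` → score (S501, F2495). Machine vertices: (113.4048,109.4669) → (123.3724,101.0612) → (124.4767,88.0692) → (116.0710,78.1016) → (103.0790,76.9973) → (93.1114,85.4030) → (92.0071,98.3950) → (100.4128,108.3626) → (113.4048,109.4669). Closed: final G1 returns to the first vertex.

**Shape 4** — `<circle>` circle, stroke `#ff0000` → score (S501, F2495). Machine vertices: (94.9863,41.3158) → (93.9111,46.7212) → (90.8492,51.3036) → (86.2668,54.3655) → (80.8614,55.4407) → (75.4560,54.3655) → (70.8736,51.3036) → (67.8117,46.7212) → (66.7365,41.3158) → (67.8117,35.9104) → (70.8736,31.3280) → (75.4560,28.2661) → (80.8614,27.1909) → (86.2668,28.2661) → (90.8492,31.3280) → (93.9111,35.9104) → (94.9863,41.3158). Closed: final G1 returns to the first vertex.

**Shape 5** — `<polygon>` closed polygon, stroke `#ff0000` → score (S501, F2495). Machine vertices: (74.0294,119.2470) → (47.6525,172.6075) → (128.4083,177.9018) → (50.3159,109.8532) → (105.0894,50.3598) → (74.0294,119.2470). Closed: final G1 returns to the first vertex.

**Shape 6** — `<polyline>` open polyline, stroke `#ff8800` → cut (S936, F998). Machine vertices: (76.7921,115.0664) → (16.4372,144.5708) → (48.2652,52.5549) → (45.4424,149.8786) → (141.8085,107.3754) → (78.9893,180.0724). Open path.

G21
G90
G0 X39.4498 Y147.0316
M3 S936
G1 X11.2599 Y139.0791 F998
M5
G0 X90.1312 Y22.5845
M3 S501
G1 X96.2124 Y33.6700 F2495
G1 X108.3511 Y37.2086
G1 X119.4366 Y31.1274
G1 X122.9752 Y18.9887
G1 X116.8940 Y7.9032
G1 X104.7553 Y4.3646
G1 X93.6698 Y10.4458
G1 X90.1312 Y22.5845
M5
G0 X113.4048 Y109.4669
M3 S501
G1 X123.3724 Y101.0612 F2495
G1 X124.4767 Y88.0692
G1 X116.0710 Y78.1016
G1 X103.0790 Y76.9973
G1 X93.1114 Y85.4030
G1 X92.0071 Y98.3950
G1 X100.4128 Y108.3626
G1 X113.4048 Y109.4669
M5
G0 X94.9863 Y41.3158
M3 S501
G1 X93.9111 Y46.7212 F2495
G1 X90.8492 Y51.3036
G1 X86.2668 Y54.3655
G1 X80.8614 Y55.4407
G1 X75.4560 Y54.3655
G1 X70.8736 Y51.3036
G1 X67.8117 Y46.7212
G1 X66.7365 Y41.3158
G1 X67.8117 Y35.9104
G1 X70.8736 Y31.3280
G1 X75.4560 Y28.2661
G1 X80.8614 Y27.1909
G1 X86.2668 Y28.2661
G1 X90.8492 Y31.3280
G1 X93.9111 Y35.9104
G1 X94.9863 Y41.3158
M5
G0 X74.0294 Y119.2470
M3 S501
G1 X47.6525 Y172.6075 F2495
G1 X128.4083 Y177.9018
G1 X50.3159 Y109.8532
G1 X105.0894 Y50.3598
G1 X74.0294 Y119.2470
M5
G0 X76.7921 Y115.0664
M3 S936
G1 X16.4372 Y144.5708 F998
G1 X48.2652 Y52.5549
G1 X45.4424 Y149.8786
G1 X141.8085 Y107.3754
G1 X78.9893 Y180.0724
M5
G0 X0.0000 Y0.0000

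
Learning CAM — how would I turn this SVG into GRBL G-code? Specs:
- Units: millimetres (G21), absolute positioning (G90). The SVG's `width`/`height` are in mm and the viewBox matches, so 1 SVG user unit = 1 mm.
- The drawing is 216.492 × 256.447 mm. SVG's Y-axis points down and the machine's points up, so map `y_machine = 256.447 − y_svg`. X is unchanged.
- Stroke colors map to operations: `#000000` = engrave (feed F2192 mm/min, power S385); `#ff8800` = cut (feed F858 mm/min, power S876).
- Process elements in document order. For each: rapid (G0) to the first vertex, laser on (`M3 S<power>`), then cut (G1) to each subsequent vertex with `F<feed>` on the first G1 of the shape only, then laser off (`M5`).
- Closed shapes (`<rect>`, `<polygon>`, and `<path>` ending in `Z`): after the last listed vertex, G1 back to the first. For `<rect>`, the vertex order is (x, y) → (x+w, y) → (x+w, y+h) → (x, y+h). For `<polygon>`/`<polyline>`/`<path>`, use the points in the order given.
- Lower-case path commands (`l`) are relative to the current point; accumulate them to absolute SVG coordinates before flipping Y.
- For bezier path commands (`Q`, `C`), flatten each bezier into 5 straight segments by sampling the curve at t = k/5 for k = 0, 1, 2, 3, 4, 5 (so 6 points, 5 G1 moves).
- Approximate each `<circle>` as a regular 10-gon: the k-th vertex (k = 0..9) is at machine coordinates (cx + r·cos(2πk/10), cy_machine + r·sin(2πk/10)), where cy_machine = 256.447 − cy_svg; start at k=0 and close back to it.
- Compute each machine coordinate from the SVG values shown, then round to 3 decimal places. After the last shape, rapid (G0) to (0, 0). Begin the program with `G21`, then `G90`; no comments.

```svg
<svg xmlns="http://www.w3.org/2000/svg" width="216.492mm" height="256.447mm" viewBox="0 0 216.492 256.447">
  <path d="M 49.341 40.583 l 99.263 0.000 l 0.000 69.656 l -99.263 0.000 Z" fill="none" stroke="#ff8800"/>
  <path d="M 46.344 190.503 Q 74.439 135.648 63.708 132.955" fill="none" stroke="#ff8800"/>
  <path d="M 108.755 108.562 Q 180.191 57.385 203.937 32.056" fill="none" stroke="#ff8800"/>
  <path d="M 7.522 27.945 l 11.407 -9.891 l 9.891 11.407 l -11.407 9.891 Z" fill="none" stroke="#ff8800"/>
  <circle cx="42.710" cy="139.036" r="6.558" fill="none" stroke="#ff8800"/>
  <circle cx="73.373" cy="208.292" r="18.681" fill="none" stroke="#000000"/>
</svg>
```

G21
G90
G0 X49.341 Y215.864
M3 S876
G1 X148.604 Y215.864 F858
G1 X148.604 Y146.208
G1 X49.341 Y146.208
G1 X49.341 Y215.864
M5
G0 X46.344 Y65.944
M3 S876
G1 X56.029 Y85.800 F858
G1 X62.608 Y101.482
G1 X66.081 Y112.992
G1 X66.447 Y120.328
G1 X63.708 Y123.492
M5
G0 X108.755 Y147.885
M3 S876
G1 X135.422 Y167.322 F858
G1 X158.273 Y184.691
G1 X177.310 Y199.992
G1 X192.531 Y213.225
G1 X203.937 Y224.391
M5
G0 X7.522 Y228.502
M3 S876
G1 X18.929 Y238.393 F858
G1 X28.820 Y226.986
G1 X17.413 Y217.095
G1 X7.522 Y228.502
M5
G0 X49.268 Y117.411
M3 S876
G1 X48.016 Y121.266 F858
G1 X44.737 Y123.648
G1 X40.683 Y123.648
G1 X37.404 Y121.266
G1 X36.152 Y117.411
G1 X37.404 Y113.556
G1 X40.683 Y111.174
G1 X44.737 Y111.174
G1 X48.016 Y113.556
G1 X49.268 Y117.411
M5
G0 X92.054 Y48.155
M3 S385
G1 X88.486 Y59.135 F2192
G1 X79.146 Y65.922
G1 X67.600 Y65.922
G1 X58.260 Y59.135
G1 X54.692 Y48.155
G1 X58.260 Y37.175
G1 X67.600 Y30.388
G1 X79.146 Y30.388
G1 X88.486 Y37.175
G1 X92.054 Y48.155
M5
G0 X0.000 Y0.000

1 u = 1 mm; y_m = 256.447 − y.

[1] `<path>` rectangle, #ff8800→cut S876 F858: (49.341,215.864) → (148.604,215.864) → (148.604,146.208) → (49.341,146.208) → (49.341,215.864) (closed)

[2] `<path>` quadratic bezier, #ff8800→cut S876 F858: (46.344,65.944) → (56.029,85.800) → (62.608,101.482) → (66.081,112.992) → (66.447,120.328) → (63.708,123.492)

[3] `<path>` quadratic bezier, #ff8800→cut S876 F858: (108.755,147.885) → (135.422,167.322) → (158.273,184.691) → (177.310,199.992) → (192.531,213.225) → (203.937,224.391)

[4] `<path>` regular polygon, #ff8800→cut S876 F858: (7.522,228.502) → (18.929,238.393) → (28.820,226.986) → (17.413,217.095) → (7.522,228.502) (closed)

[5] `<circle>` circle, #ff8800→cut S876 F858: (49.268,117.411) → (48.016,121.266) → (44.737,123.648) → (40.683,123.648) → (37.404,121.266) → (36.152,117.411) → (37.404,113.556) → (40.683,111.174) → (44.737,111.174) → (48.016,113.556) → (49.268,117.411) (closed)

[6] `<circle>` circle, #000000→engrave S385 F2192: (92.054,48.155) → (88.486,59.135) → (79.146,65.922) → (67.600,65.922) → (58.260,59.135) → (54.692,48.155) → (58.260,37.175) → (67.600,30.388) → (79.146,30.388) → (88.486,37.175) → (92.054,48.155) (closed)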